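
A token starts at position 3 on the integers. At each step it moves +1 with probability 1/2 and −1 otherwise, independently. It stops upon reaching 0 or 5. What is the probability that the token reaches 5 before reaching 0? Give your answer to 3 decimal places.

0.600

With a fair step, P(i) = ½P(i−1) + ½P(i+1) with P(0)=0, P(5)=1 has the linear solution P(i) = i/5.
P(3) = 3/5 ≈ 0.600.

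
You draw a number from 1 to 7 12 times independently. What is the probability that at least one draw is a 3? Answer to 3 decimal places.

0.843

P(no draw is a 3) = (6/7)^12 ≈ 0.157.
P(at least one) = 1 − 0.157 = 0.843.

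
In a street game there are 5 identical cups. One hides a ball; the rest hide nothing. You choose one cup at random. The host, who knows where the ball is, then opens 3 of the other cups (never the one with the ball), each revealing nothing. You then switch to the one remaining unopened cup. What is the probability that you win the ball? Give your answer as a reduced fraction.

4/5

Your original cup holds the ball with probability 1/5, so the other 4 collectively hold it with probability 4/5.
The host can always find 3 empty cups to open, so the reveals don't change that 4/5; it is now spread over the 1 remaining unopened cup.
P(win by switching) = (4/5) · (1/1) = 4/5.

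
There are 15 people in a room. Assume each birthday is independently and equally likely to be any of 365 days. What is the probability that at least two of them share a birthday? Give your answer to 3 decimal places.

0.253

It's easier to compute the probability that all 15 are distinct.
P(all distinct) = 365/365 · 364/365 · ··· · 351/365 ≈ 0.747.
So the probability of at least one match is 1 − 0.747 = 0.253.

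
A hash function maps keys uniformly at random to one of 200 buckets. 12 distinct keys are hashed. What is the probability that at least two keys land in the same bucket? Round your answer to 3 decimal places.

0.286

It's easier to compute the probability that all 12 are distinct.
P(all distinct) = 200/200 · 199/200 · ··· · 189/200 ≈ 0.714.
So the probability of at least one match is 1 − 0.714 = 0.286.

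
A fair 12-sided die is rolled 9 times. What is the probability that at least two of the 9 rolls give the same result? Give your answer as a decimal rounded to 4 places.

0.9845

P(all 9 different) = 12/12 · 11/12 · ··· · 4/12 ≈ 0.0155.
P(at least two equal) = 1 − 0.0155 = 0.9845.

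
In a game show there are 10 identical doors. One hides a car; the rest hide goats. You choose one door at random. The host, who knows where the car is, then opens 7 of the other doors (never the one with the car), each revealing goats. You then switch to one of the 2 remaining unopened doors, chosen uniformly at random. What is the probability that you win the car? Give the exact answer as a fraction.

9/20

Your original door holds the car with probability 1/10, so the other 9 collectively hold it with probability 9/10.
The host can always find 7 empty doors to open, so the reveals don't change that 9/10; it is now spread over the 2 remaining unopened doors.
P(win by switching) = (9/10) · (1/2) = 9/20.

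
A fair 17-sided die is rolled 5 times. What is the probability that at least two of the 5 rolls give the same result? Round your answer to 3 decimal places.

0.477

P(all 5 different) = 17/17 · 16/17 · ··· · 13/17 ≈ 0.523.
P(at least two equal) = 1 − 0.523 = 0.477.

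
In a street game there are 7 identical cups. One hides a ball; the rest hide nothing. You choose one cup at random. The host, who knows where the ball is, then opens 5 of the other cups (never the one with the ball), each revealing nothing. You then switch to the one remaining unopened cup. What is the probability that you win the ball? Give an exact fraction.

Your original cup holds the ball with probability 1/7, so the other 6 collectively hold it with probability 6/7.
The host can always find 5 empty cups to open, so the reveals don't change that 6/7; it is now spread over the 1 remaining unopened cup.
P(win by switching) = (6/7) · (1/1) = 6/7.

6/7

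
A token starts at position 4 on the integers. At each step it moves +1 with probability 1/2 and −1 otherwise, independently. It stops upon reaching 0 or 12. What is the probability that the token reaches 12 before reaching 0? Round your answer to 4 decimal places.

With a fair step, P(i) = ½P(i−1) + ½P(i+1) with P(0)=0, P(12)=1 has the linear solution P(i) = i/12.
P(4) = 4/12 = 1/3 ≈ 0.3333.

0.3333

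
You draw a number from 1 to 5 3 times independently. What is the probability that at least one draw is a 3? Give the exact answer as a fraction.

61/125

P(no draw is a 3) = (4/5)^3 = 64/125.
P(at least one) = 1 − 64/125 = 61/125.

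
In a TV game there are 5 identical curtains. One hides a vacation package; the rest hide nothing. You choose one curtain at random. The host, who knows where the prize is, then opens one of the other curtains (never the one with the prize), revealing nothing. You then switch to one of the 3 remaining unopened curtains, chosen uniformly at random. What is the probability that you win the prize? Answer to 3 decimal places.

Your original curtain holds the prize with probability 1/5, so the other 4 collectively hold it with probability 4/5.
The host can always find an empty curtain to open, so this doesn't change that 4/5; it is now spread over the 3 remaining unopened curtains.
P(win by switching) = (4/5) · (1/3) = 4/15 ≈ 0.267.

0.267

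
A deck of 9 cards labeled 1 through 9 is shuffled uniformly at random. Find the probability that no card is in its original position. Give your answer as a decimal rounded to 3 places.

This is the derangement probability: permutations of 9 with no fixed point.
D(9) = 9! · (1 − 1/1! + 1/2! − ··· + (−1)^9/9!) = 133496.
P = 133496/362880 = 16687/45360 ≈ 0.368.

0.368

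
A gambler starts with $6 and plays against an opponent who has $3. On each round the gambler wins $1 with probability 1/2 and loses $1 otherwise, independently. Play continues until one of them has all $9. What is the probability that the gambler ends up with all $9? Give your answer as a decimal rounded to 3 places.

0.667

With a fair step, P(i) = ½P(i−1) + ½P(i+1) with P(0)=0, P(9)=1 has the linear solution P(i) = i/9.
P(6) = 6/9 = 2/3 ≈ 0.667.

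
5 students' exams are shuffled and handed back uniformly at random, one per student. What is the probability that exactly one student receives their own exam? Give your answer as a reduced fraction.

Choose which one is fixed: C(5,1) = 5 ways.
The remaining 4 must have no fixed point: D(4) = 9.
P = 5·9/120 = 3/8.

3/8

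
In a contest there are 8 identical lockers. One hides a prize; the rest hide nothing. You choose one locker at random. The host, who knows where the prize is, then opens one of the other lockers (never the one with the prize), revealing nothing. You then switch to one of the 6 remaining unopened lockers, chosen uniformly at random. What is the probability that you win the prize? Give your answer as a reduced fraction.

7/48

Your original locker holds the prize with probability 1/8, so the other 7 collectively hold it with probability 7/8.
The host can always find an empty locker to open, so this doesn't change that 7/8; it is now spread over the 6 remaining unopened lockers.
P(win by switching) = (7/8) · (1/6) = 7/48.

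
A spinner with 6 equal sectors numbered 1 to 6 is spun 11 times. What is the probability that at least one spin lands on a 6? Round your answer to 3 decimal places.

P(no spin lands on a 6) = (5/6)^11 ≈ 0.135.
P(at least one) = 1 − 0.135 = 0.865.

0.865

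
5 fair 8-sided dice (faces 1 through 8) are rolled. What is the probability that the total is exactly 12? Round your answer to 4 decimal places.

0.0101

There are 8^5 = 32768 equally likely outcomes.
The number of ordered 5-tuples from {1,…,8} summing to 12 is 330.
P(sum = 12) = 330/32768 = 165/16384 ≈ 0.0101.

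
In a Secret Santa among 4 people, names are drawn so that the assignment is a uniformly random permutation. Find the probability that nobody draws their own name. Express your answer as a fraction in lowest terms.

3/8

This is the derangement probability: permutations of 4 with no fixed point.
D(4) = 4! · (1 − 1/1! + 1/2! − ··· + (−1)^4/4!) = 9.
P = 9/24 = 3/8.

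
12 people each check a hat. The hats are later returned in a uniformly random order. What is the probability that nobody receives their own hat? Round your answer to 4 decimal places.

This is the derangement probability: permutations of 12 with no fixed point.
D(12) = 12! · (1 − 1/1! + 1/2! − ··· + (−1)^12/12!) = 176214841.
P = 176214841/479001600 = 16019531/43545600 ≈ 0.3679.

0.3679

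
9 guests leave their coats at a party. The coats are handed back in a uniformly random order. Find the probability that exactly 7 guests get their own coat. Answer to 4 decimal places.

0.0001

Choose which 7 of the 9 are fixed: C(9,7) = 36 ways.
The remaining 2 must have no fixed point: D(2) = 1.
P = 36·1/362880 = 1/10080 ≈ 0.0001.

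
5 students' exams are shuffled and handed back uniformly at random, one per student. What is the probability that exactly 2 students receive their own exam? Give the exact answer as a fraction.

Choose which 2 of the 5 are fixed: C(5,2) = 10 ways.
The remaining 3 must have no fixed point: D(3) = 2.
P = 10·2/120 = 1/6.

1/6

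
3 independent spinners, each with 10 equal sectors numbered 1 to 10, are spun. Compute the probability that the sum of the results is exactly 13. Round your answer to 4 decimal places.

There are 10^3 = 1000 equally likely outcomes.
The number of ordered 3-tuples from {1,…,10} summing to 13 is 63.
P(sum = 13) = 63/1000 ≈ 0.0630.

0.0630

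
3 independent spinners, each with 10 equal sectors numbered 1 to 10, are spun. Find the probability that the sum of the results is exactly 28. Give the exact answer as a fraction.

3/500

There are 10^3 = 1000 equally likely outcomes.
The number of ordered 3-tuples from {1,…,10} summing to 28 is 6.
P(sum = 28) = 6/1000 = 3/500.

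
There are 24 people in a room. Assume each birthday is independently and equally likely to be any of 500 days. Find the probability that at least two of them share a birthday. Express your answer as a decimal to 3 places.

0.429

It's easier to compute the probability that all 24 are distinct.
P(all distinct) = 500/500 · 499/500 · ··· · 477/500 ≈ 0.571.
So the probability of at least one match is 1 − 0.571 = 0.429.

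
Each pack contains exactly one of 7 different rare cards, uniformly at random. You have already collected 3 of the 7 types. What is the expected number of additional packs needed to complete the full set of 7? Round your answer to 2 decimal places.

Starting from 3 distinct types, each trial gives a new one with probability (7−i)/7 when i types are held, so the wait for the next new type is 7/(7−i).
E = 7/4 + 7/3 + 7/2 + 7/1 = 175/12 ≈ 14.58.

14.58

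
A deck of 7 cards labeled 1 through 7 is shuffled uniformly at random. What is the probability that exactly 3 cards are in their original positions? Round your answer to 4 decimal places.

0.0625

Choose which 3 of the 7 are fixed: C(7,3) = 35 ways.
The remaining 4 must have no fixed point: D(4) = 9.
P = 35·9/5040 = 1/16 ≈ 0.0625.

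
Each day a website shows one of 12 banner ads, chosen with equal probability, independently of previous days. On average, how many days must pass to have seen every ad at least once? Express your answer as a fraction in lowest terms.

After i distinct types are collected, each trial gives a new one with probability (12−i)/12, so the expected wait for the next new type is 12/(12−i).
E = 12/12 + 12/11 + 12/10 + 12/9 + 12/8 + 12/7 + 12/6 + 12/5 + 12/4 + 12/3 + 12/2 + 12/1 = 86021/2310.

86021/2310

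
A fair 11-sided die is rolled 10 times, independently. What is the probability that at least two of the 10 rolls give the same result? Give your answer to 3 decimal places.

P(all 10 different) = 11/11 · 10/11 · ··· · 2/11 ≈ 0.002.
P(at least two equal) = 1 − 0.002 = 0.998.

0.998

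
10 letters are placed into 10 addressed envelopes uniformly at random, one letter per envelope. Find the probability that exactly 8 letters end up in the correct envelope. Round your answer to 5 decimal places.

Choose which 8 of the 10 are fixed: C(10,8) = 45 ways.
The remaining 2 must have no fixed point: D(2) = 1.
P = 45·1/3628800 = 1/80640 ≈ 0.00001.

0.00001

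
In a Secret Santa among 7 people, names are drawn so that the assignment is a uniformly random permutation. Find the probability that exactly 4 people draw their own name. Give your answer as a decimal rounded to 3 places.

0.014

Choose which 4 of the 7 are fixed: C(7,4) = 35 ways.
The remaining 3 must have no fixed point: D(3) = 2.
P = 35·2/5040 = 1/72 ≈ 0.014.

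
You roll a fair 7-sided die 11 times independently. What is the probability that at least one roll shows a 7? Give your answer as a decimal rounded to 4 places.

0.8165

P(no roll shows a 7) = (6/7)^11 ≈ 0.1835.
P(at least one) = 1 − 0.1835 = 0.8165.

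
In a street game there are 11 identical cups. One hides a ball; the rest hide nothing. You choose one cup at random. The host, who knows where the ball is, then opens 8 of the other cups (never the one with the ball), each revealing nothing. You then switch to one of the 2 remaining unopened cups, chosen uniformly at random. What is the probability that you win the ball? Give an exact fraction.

5/11

Your original cup holds the ball with probability 1/11, so the other 10 collectively hold it with probability 10/11.
The host can always find 8 empty cups to open, so the reveals don't change that 10/11; it is now spread over the 2 remaining unopened cups.
P(win by switching) = (10/11) · (1/2) = 5/11.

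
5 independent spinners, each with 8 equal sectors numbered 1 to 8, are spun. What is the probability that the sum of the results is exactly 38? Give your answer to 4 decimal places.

There are 8^5 = 32768 equally likely outcomes.
The number of ordered 5-tuples from {1,…,8} summing to 38 is 15.
P(sum = 38) = 15/32768 ≈ 0.0005.

0.0005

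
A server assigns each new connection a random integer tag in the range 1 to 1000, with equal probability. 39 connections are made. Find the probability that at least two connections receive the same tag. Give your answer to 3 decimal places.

It's easier to compute the probability that all 39 are distinct.
P(all distinct) = 1000/1000 · 999/1000 · ··· · 962/1000 ≈ 0.472.
So the probability of at least one match is 1 − 0.472 = 0.528.

0.528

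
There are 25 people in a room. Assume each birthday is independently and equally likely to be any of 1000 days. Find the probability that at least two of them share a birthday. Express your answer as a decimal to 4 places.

It's easier to compute the probability that all 25 are distinct.
P(all distinct) = 1000/1000 · 999/1000 · ··· · 976/1000 ≈ 0.7390.
So the probability of at least one match is 1 − 0.7390 = 0.2610.

0.2610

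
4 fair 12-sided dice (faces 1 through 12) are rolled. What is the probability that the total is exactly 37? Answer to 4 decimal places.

0.0176

There are 12^4 = 20736 equally likely outcomes.
The number of ordered 4-tuples from {1,…,12} summing to 37 is 364.
P(sum = 37) = 364/20736 = 91/5184 ≈ 0.0176.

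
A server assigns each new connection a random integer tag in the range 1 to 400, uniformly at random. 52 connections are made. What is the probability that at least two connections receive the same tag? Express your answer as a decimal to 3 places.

It's easier to compute the probability that all 52 are distinct.
P(all distinct) = 400/400 · 399/400 · ··· · 349/400 ≈ 0.031.
So the probability of at least one match is 1 − 0.031 = 0.969.

0.969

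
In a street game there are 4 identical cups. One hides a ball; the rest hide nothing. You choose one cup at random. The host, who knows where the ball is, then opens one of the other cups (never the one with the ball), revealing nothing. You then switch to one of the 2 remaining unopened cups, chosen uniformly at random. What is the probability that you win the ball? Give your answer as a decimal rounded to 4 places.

0.3750

Your original cup holds the ball with probability 1/4, so the other 3 collectively hold it with probability 3/4.
The host can always find an empty cup to open, so this doesn't change that 3/4; it is now spread over the 2 remaining unopened cups.
P(win by switching) = (3/4) · (1/2) = 3/8 ≈ 0.3750.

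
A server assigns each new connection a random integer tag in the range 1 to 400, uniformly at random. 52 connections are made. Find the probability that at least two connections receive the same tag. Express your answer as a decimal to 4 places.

0.9688

It's easier to compute the probability that all 52 are distinct.
P(all distinct) = 400/400 · 399/400 · ··· · 349/400 ≈ 0.0312.
So the probability of at least one match is 1 − 0.0312 = 0.9688.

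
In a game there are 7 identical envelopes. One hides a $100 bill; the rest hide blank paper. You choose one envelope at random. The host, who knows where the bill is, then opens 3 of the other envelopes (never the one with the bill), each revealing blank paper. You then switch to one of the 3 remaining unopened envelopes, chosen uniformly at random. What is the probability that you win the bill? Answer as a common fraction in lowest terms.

2/7

Your original envelope holds the bill with probability 1/7, so the other 6 collectively hold it with probability 6/7.
The host can always find 3 empty envelopes to open, so the reveals don't change that 6/7; it is now spread over the 3 remaining unopened envelopes.
P(win by switching) = (6/7) · (1/3) = 2/7.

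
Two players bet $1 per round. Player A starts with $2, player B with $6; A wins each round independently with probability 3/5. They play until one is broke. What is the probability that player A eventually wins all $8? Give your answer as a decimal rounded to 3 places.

Let r = q/p = (2/5)/(3/5) = 2/3. The recurrence P(i) = p·P(i+1) + q·P(i−1) with P(0)=0, P(8)=1 gives P(i) = (1 − r^i)/(1 − r^8).
P(2) = (1 − (2/3)^2) / (1 − (2/3)^8) = 729/1261 ≈ 0.578.

0.578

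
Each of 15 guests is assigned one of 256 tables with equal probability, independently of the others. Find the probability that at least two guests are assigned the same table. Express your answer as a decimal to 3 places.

It's easier to compute the probability that all 15 are distinct.
P(all distinct) = 256/256 · 255/256 · ··· · 242/256 ≈ 0.658.
So the probability of at least one match is 1 − 0.658 = 0.342.

0.342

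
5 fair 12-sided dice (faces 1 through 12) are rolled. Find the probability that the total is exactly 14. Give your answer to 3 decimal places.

There are 12^5 = 248832 equally likely outcomes.
The number of ordered 5-tuples from {1,…,12} summing to 14 is 715.
P(sum = 14) = 715/248832 ≈ 0.003.

0.003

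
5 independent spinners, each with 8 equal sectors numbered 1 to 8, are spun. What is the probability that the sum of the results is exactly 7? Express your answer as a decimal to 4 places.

0.0005

There are 8^5 = 32768 equally likely outcomes.
The number of ordered 5-tuples from {1,…,8} summing to 7 is 15.
P(sum = 7) = 15/32768 ≈ 0.0005.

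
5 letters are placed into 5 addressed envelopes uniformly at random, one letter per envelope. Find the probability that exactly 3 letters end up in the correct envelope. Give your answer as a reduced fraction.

1/12

Choose which 3 of the 5 are fixed: C(5,3) = 10 ways.
The remaining 2 must have no fixed point: D(2) = 1.
P = 10·1/120 = 1/12.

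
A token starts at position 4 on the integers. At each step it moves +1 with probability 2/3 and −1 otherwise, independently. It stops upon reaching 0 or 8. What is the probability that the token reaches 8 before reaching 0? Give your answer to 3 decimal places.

0.941

Let r = q/p = (1/3)/(2/3) = 1/2. The recurrence P(i) = p·P(i+1) + q·P(i−1) with P(0)=0, P(8)=1 gives P(i) = (1 − r^i)/(1 − r^8).
P(4) = (1 − (1/2)^4) / (1 − (1/2)^8) = 16/17 ≈ 0.941.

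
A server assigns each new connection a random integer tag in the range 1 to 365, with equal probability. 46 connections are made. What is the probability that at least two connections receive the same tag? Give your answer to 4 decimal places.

It's easier to compute the probability that all 46 are distinct.
P(all distinct) = 365/365 · 364/365 · ··· · 320/365 ≈ 0.0517.
So the probability of at least one match is 1 − 0.0517 = 0.9483.

0.9483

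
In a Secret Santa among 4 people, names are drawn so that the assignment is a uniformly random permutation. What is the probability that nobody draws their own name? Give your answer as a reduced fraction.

This is the derangement probability: permutations of 4 with no fixed point.
D(4) = 4! · (1 − 1/1! + 1/2! − ··· + (−1)^4/4!) = 9.
P = 9/24 = 3/8.

3/8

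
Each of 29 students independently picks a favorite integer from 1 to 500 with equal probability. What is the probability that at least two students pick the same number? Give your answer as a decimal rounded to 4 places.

0.5630

It's easier to compute the probability that all 29 are distinct.
P(all distinct) = 500/500 · 499/500 · ··· · 472/500 ≈ 0.4370.
So the probability of at least one match is 1 − 0.4370 = 0.5630.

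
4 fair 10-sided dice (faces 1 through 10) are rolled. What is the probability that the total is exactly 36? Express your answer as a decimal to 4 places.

There are 10^4 = 10000 equally likely outcomes.
The number of ordered 4-tuples from {1,…,10} summing to 36 is 35.
P(sum = 36) = 35/10000 = 7/2000 ≈ 0.0035.

0.0035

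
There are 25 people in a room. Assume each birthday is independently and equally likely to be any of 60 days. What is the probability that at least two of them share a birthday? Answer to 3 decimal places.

It's easier to compute the probability that all 25 are distinct.
P(all distinct) = 60/60 · 59/60 · ··· · 36/60 ≈ 0.003.
So the probability of at least one match is 1 − 0.003 = 0.997.

0.997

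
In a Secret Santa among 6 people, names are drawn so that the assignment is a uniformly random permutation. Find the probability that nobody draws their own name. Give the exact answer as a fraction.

This is the derangement probability: permutations of 6 with no fixed point.
D(6) = 6! · (1 − 1/1! + 1/2! − ··· + (−1)^6/6!) = 265.
P = 265/720 = 53/144.

53/144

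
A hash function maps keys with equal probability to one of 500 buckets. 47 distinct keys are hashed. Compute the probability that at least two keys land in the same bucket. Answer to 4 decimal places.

It's easier to compute the probability that all 47 are distinct.
P(all distinct) = 500/500 · 499/500 · ··· · 454/500 ≈ 0.1073.
So the probability of at least one match is 1 − 0.1073 = 0.8927.

0.8927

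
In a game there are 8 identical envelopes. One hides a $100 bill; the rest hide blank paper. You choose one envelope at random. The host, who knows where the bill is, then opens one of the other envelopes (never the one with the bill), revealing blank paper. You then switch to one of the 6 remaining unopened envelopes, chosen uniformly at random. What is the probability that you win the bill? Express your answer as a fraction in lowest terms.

7/48

Your original envelope holds the bill with probability 1/8, so the other 7 collectively hold it with probability 7/8.
The host can always find an empty envelope to open, so this doesn't change that 7/8; it is now spread over the 6 remaining unopened envelopes.
P(win by switching) = (7/8) · (1/6) = 7/48.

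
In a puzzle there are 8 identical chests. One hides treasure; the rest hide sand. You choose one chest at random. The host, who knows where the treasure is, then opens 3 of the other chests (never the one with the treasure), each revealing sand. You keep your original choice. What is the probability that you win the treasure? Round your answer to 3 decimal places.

0.125

The host can always open 3 empty chests regardless of your choice, so the reveals give no information about your original chest.
P(win by staying) = 1/8 ≈ 0.125.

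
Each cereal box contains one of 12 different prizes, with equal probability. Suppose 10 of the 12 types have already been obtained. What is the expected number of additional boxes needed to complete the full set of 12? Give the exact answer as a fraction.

18

Starting from 10 distinct types, each trial gives a new one with probability (12−i)/12 when i types are held, so the wait for the next new type is 12/(12−i).
E = 12/2 + 12/1 = 18.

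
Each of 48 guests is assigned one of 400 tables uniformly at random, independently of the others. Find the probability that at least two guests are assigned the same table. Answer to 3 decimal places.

It's easier to compute the probability that all 48 are distinct.
P(all distinct) = 400/400 · 399/400 · ··· · 353/400 ≈ 0.053.
So the probability of at least one match is 1 − 0.053 = 0.947.

0.947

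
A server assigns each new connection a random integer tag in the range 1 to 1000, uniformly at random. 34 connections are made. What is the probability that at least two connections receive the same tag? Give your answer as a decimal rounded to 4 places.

It's easier to compute the probability that all 34 are distinct.
P(all distinct) = 1000/1000 · 999/1000 · ··· · 967/1000 ≈ 0.5670.
So the probability of at least one match is 1 − 0.5670 = 0.4330.

0.4330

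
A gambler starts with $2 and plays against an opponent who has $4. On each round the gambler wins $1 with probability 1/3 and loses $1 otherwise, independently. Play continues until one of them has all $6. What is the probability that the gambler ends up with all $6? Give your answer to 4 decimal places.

Let r = q/p = (2/3)/(1/3) = 2. The recurrence P(i) = p·P(i+1) + q·P(i−1) with P(0)=0, P(6)=1 gives P(i) = (1 − r^i)/(1 − r^6).
P(2) = (1 − (2)^2) / (1 − (2)^6) = 1/21 ≈ 0.0476.

0.0476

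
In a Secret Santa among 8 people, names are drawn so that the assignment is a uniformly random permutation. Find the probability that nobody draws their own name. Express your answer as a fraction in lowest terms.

This is the derangement probability: permutations of 8 with no fixed point.
D(8) = 8! · (1 − 1/1! + 1/2! − ··· + (−1)^8/8!) = 14833.
P = 14833/40320 = 2119/5760.

2119/5760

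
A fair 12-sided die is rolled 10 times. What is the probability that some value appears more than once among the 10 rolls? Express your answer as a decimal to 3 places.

P(all 10 different) = 12/12 · 11/12 · ··· · 3/12 ≈ 0.004.
P(at least two equal) = 1 − 0.004 = 0.996.

0.996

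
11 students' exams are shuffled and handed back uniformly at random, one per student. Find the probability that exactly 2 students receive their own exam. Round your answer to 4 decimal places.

0.1839

Choose which 2 of the 11 are fixed: C(11,2) = 55 ways.
The remaining 9 must have no fixed point: D(9) = 133496.
P = 55·133496/39916800 = 16687/90720 ≈ 0.1839.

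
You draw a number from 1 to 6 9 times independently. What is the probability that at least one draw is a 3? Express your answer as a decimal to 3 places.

0.806

P(no draw is a 3) = (5/6)^9 ≈ 0.194.
P(at least one) = 1 − 0.194 = 0.806.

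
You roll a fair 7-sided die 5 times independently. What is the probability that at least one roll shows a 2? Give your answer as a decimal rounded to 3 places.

0.537

P(no roll shows a 2) = (6/7)^5 ≈ 0.463.
P(at least one) = 1 − 0.463 = 0.537.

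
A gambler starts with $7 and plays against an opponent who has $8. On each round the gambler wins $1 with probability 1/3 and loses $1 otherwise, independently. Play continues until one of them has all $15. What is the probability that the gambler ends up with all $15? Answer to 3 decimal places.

Let r = q/p = (2/3)/(1/3) = 2. The recurrence P(i) = p·P(i+1) + q·P(i−1) with P(0)=0, P(15)=1 gives P(i) = (1 − r^i)/(1 − r^15).
P(7) = (1 − (2)^7) / (1 − (2)^15) = 127/32767 ≈ 0.004.

0.004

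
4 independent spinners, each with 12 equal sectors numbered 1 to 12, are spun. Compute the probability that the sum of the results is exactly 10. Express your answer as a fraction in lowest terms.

7/1728

There are 12^4 = 20736 equally likely outcomes.
The number of ordered 4-tuples from {1,…,12} summing to 10 is 84.
P(sum = 10) = 84/20736 = 7/1728.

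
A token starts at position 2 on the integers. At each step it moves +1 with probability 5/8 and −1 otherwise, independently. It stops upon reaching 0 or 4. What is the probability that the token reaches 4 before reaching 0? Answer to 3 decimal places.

Let r = q/p = (3/8)/(5/8) = 3/5. The recurrence P(i) = p·P(i+1) + q·P(i−1) with P(0)=0, P(4)=1 gives P(i) = (1 − r^i)/(1 − r^4).
P(2) = (1 − (3/5)^2) / (1 − (3/5)^4) = 25/34 ≈ 0.735.

0.735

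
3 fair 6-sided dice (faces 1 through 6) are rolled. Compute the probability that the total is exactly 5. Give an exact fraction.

1/36

There are 6^3 = 216 equally likely outcomes.
The number of ordered 3-tuples from {1,…,6} summing to 5 is 6.
P(sum = 5) = 6/216 = 1/36.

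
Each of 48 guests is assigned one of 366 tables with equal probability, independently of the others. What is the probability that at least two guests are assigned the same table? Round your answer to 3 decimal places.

0.960

It's easier to compute the probability that all 48 are distinct.
P(all distinct) = 366/366 · 365/366 · ··· · 319/366 ≈ 0.040.
So the probability of at least one match is 1 − 0.040 = 0.960.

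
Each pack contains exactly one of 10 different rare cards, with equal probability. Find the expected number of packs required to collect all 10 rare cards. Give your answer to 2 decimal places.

After i distinct types are collected, each trial gives a new one with probability (10−i)/10, so the expected wait for the next new type is 10/(10−i).
E = 10/10 + 10/9 + 10/8 + 10/7 + 10/6 + 10/5 + 10/4 + 10/3 + 10/2 + 10/1 = 7381/252 ≈ 29.29.

29.29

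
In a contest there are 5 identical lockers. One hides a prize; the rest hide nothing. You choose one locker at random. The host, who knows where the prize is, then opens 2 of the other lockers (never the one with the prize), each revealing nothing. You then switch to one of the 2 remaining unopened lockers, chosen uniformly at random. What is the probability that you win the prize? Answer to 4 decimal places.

Your original locker holds the prize with probability 1/5, so the other 4 collectively hold it with probability 4/5.
The host can always find 2 empty lockers to open, so the reveals don't change that 4/5; it is now spread over the 2 remaining unopened lockers.
P(win by switching) = (4/5) · (1/2) = 2/5 ≈ 0.4000.

0.4000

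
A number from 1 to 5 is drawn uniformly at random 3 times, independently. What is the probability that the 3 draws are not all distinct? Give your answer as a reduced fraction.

P(all 3 different) = 5/5 · 4/5 · ··· · 3/5 = 12/25.
P(at least two equal) = 1 − 12/25 = 13/25.

13/25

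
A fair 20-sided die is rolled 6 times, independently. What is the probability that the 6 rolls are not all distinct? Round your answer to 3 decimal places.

P(all 6 different) = 20/20 · 19/20 · ··· · 15/20 ≈ 0.436.
P(at least two equal) = 1 − 0.436 = 0.564.

0.564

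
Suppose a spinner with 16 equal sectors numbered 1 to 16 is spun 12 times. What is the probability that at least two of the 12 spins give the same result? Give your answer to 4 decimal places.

0.9969

P(all 12 different) = 16/16 · 15/16 · ··· · 5/16 ≈ 0.0031.
P(at least two equal) = 1 − 0.0031 = 0.9969.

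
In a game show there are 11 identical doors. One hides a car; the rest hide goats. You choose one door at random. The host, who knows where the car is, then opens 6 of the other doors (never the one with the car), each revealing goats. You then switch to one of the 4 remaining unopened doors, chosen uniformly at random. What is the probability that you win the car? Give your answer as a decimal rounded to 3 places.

0.227

Your original door holds the car with probability 1/11, so the other 10 collectively hold it with probability 10/11.
The host can always find 6 empty doors to open, so the reveals don't change that 10/11; it is now spread over the 4 remaining unopened doors.
P(win by switching) = (10/11) · (1/4) = 5/22 ≈ 0.227.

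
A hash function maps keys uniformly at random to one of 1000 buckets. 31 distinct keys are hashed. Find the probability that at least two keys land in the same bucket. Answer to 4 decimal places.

0.3749

It's easier to compute the probability that all 31 are distinct.
P(all distinct) = 1000/1000 · 999/1000 · ··· · 970/1000 ≈ 0.6251.
So the probability of at least one match is 1 − 0.6251 = 0.3749.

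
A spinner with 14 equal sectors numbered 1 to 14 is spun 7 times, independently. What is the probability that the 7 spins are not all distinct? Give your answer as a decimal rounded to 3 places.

P(all 7 different) = 14/14 · 13/14 · ··· · 8/14 ≈ 0.164.
P(at least two equal) = 1 − 0.164 = 0.836.

0.836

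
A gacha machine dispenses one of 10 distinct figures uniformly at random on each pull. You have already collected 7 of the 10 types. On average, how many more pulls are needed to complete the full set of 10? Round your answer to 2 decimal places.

Starting from 7 distinct types, each trial gives a new one with probability (10−i)/10 when i types are held, so the wait for the next new type is 10/(10−i).
E = 10/3 + 10/2 + 10/1 = 55/3 ≈ 18.33.

18.33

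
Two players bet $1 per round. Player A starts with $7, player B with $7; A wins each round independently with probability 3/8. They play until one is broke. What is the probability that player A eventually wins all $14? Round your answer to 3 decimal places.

Let r = q/p = (5/8)/(3/8) = 5/3. The recurrence P(i) = p·P(i+1) + q·P(i−1) with P(0)=0, P(14)=1 gives P(i) = (1 − r^i)/(1 − r^14).
P(7) = (1 − (5/3)^7) / (1 − (5/3)^14) = 2187/80312 ≈ 0.027.

0.027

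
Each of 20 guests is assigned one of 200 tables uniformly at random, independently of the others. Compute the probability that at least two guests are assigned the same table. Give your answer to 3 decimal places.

It's easier to compute the probability that all 20 are distinct.
P(all distinct) = 200/200 · 199/200 · ··· · 181/200 ≈ 0.374.
So the probability of at least one match is 1 − 0.374 = 0.626.

0.626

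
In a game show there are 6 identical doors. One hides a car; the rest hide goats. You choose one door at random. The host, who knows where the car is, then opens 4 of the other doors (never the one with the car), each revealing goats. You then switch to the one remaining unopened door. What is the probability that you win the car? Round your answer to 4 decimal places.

Your original door holds the car with probability 1/6, so the other 5 collectively hold it with probability 5/6.
The host can always find 4 empty doors to open, so the reveals don't change that 5/6; it is now spread over the 1 remaining unopened door.
P(win by switching) = (5/6) · (1/1) = 5/6 ≈ 0.8333.

0.8333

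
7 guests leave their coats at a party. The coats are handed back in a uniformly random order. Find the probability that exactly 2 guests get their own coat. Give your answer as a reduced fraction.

11/60

Choose which 2 of the 7 are fixed: C(7,2) = 21 ways.
The remaining 5 must have no fixed point: D(5) = 44.
P = 21·44/5040 = 11/60.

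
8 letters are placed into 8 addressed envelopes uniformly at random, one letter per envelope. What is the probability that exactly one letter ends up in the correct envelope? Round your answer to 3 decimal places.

Choose which one is fixed: C(8,1) = 8 ways.
The remaining 7 must have no fixed point: D(7) = 1854.
P = 8·1854/40320 = 103/280 ≈ 0.368.

0.368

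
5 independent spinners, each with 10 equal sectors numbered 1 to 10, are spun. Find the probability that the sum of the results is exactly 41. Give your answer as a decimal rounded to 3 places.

0.007

There are 10^5 = 100000 equally likely outcomes.
The number of ordered 5-tuples from {1,…,10} summing to 41 is 715.
P(sum = 41) = 715/100000 = 143/20000 ≈ 0.007.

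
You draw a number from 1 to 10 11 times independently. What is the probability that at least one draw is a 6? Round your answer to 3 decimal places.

0.686

P(no draw is a 6) = (9/10)^11 ≈ 0.314.
P(at least one) = 1 − 0.314 = 0.686.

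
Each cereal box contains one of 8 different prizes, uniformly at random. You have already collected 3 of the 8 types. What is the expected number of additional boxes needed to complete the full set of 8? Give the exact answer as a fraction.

274/15

Starting from 3 distinct types, each trial gives a new one with probability (8−i)/8 when i types are held, so the wait for the next new type is 8/(8−i).
E = 8/5 + 8/4 + 8/3 + 8/2 + 8/1 = 274/15.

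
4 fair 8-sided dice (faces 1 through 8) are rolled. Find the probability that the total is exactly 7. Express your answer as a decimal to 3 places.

0.005

There are 8^4 = 4096 equally likely outcomes.
The number of ordered 4-tuples from {1,…,8} summing to 7 is 20.
P(sum = 7) = 20/4096 = 5/1024 ≈ 0.005.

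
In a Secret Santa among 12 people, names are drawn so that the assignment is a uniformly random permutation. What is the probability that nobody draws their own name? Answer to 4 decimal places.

0.3679

This is the derangement probability: permutations of 12 with no fixed point.
D(12) = 12! · (1 − 1/1! + 1/2! − ··· + (−1)^12/12!) = 176214841.
P = 176214841/479001600 = 16019531/43545600 ≈ 0.3679.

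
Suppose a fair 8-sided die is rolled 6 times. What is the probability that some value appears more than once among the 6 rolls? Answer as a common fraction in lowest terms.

P(all 6 different) = 8/8 · 7/8 · ··· · 3/8 = 315/4096.
P(at least two equal) = 1 − 315/4096 = 3781/4096.

3781/4096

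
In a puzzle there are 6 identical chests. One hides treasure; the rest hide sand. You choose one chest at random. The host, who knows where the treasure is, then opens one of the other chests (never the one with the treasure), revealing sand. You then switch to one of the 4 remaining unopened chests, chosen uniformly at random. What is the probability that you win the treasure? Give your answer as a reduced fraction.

5/24

Your original chest holds the treasure with probability 1/6, so the other 5 collectively hold it with probability 5/6.
The host can always find an empty chest to open, so this doesn't change that 5/6; it is now spread over the 4 remaining unopened chests.
P(win by switching) = (5/6) · (1/4) = 5/24.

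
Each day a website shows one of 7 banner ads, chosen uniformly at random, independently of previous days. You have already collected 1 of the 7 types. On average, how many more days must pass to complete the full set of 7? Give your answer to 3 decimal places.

Starting from 1 distinct type, each trial gives a new one with probability (7−i)/7 when i types are held, so the wait for the next new type is 7/(7−i).
E = 7/6 + 7/5 + 7/4 + 7/3 + 7/2 + 7/1 = 343/20 ≈ 17.150.

17.150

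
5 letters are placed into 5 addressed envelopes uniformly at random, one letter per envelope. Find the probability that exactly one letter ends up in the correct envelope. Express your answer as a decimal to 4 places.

0.3750

Choose which one is fixed: C(5,1) = 5 ways.
The remaining 4 must have no fixed point: D(4) = 9.
P = 5·9/120 = 3/8 ≈ 0.3750.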